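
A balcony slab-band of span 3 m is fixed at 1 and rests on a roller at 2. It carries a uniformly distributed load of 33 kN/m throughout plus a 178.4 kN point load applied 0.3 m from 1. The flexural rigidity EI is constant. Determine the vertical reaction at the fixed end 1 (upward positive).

R_1 = 237.7 kN

Choose R_2 as the redundant. The primary structure is the cantilever fixed at 1.
Deflection at 2 on the released cantilever, summing each load's contribution:
  UDL 33: wL⁴/(8EI) = 334.1/EI
  point load 178.4 at a = 0.3: Pa²(3L − a)/(6EI) = 23.28/EI
  δ_0 = 357.4/EI
Tip deflection under a unit load at 2: L³/(3EI) = 9/EI.
The prop prevents deflection at 2: R_2 = δ_0/δ_{22} = 357.4/9 = 39.71 kN.
Vertical equilibrium: R_1 = ΣP − R_2 = 277.4 − 39.71 = 237.7 kN.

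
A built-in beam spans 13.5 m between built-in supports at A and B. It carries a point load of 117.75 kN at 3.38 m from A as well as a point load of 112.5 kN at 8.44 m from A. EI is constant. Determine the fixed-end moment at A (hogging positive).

M_A = 357 kN·m

Release both end moments; the primary structure is a simply-supported span AB with redundants M_A and M_B.
End rotations of the released simple span under the applied load (×1/EI):
  at A: point load 117.75 at a = 3.38: Pab(L + b)/(6LEI) = 1174/EI
  at B: point load 117.75 at a = 3.38: Pab(L + a)/(6LEI) = 839.4/EI
  at A: point load 112.5 at a = 8.44: Pab(L + b)/(6LEI) = 1101/EI
  at B: point load 112.5 at a = 8.44: Pab(L + a)/(6LEI) = 1301/EI
  θ_A0 = 2275/EI,  θ_B0 = 2141/EI
Flexibility coefficients: a unit moment at one end gives L/(3EI) there and L/(6EI) at the far end, so f₁₁ = f₂₂ = 4.5/EI and f₁₂ = f₂₁ = 2.25/EI.
Compatibility — zero rotation at each built-in end:
  4.5 M_A + 2.25 M_B = 2275
  2.25 M_A + 4.5 M_B = 2141
Solving the pair gives M_A = 357 kN·m and M_B = 297.2 kN·m (hogging).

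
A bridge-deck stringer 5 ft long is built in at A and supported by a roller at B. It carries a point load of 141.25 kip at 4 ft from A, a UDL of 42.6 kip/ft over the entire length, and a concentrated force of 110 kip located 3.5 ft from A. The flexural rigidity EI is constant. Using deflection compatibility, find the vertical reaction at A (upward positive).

R_A = 222.9 kip

Take the reaction at B as the redundant and release it; the primary structure is a cantilever fixed at A.
Deflection at B on the released cantilever, summing each load's contribution:
  point load 141.25 at a = 4: Pa²(3L − a)/(6EI) = 4143/EI
  UDL 42.6: wL⁴/(8EI) = 3328/EI
  point load 110 at a = 3.5: Pa²(3L − a)/(6EI) = 2583/EI
  δ_0 = 10054/EI
Tip deflection under a unit load at B: L³/(3EI) = 41.67/EI.
Compatibility at B: δ_0 − R_B·δ_{BB} = 0, so R_B = 10054/41.67 = 241.3 kip.
Vertical equilibrium: R_A = ΣP − R_B = 464.2 − 241.3 = 222.9 kip.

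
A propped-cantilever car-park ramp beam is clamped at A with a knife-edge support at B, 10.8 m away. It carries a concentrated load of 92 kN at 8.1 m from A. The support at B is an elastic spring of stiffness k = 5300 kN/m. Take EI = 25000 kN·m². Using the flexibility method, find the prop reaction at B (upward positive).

R_B = 57.57 kN

Choose R_B as the redundant. The primary structure is the cantilever fixed at A.
Free-end deflection of the primary structure under the applied loading (downward +):
  point load 92 at a = 8.1: Pa²(3L − a)/(6EI) = 24446/EI
Flexibility coefficient — unit upward force at B: δ_{BB} = L³/(3EI) = 419.9/EI.
With EI = 25000 kN·m²: δ_0 = 0.97785 m and δ_{BB} = 0.016796 m/kN.
Compatibility — the spring shortens by R_B/k under the reaction it provides: δ_0 − R_B·δ_{BB} = R_B/k. With 1/k = 0.000189 m/kN, R_B = δ_0 / (δ_{BB} + 1/k) = 0.97785 / (0.016796 + 0.000189) = 57.57 kN.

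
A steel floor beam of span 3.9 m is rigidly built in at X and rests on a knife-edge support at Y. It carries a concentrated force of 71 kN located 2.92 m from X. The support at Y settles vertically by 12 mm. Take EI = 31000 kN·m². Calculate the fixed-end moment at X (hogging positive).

Remove the prop at Y; the released (primary) structure is a cantilever built in at X.
Primary-structure tip deflection at Y by superposition:
  point load 71 at a = 2.92: Pa²(3L − a)/(6EI) = 885.9/EI
Flexibility coefficient — unit upward force at Y: δ_{YY} = L³/(3EI) = 19.77/EI.
With EI = 31000 kN·m²: δ_0 = 0.028576 m and δ_{YY} = 0.000638 m/kN.
Compatibility — the beam at Y must follow the support down by 0.012 m: δ_0 − R_Y·δ_{YY} = 0.012, so R_Y = (0.028576 − 0.012)/0.000638 = 25.99 kN.
Moment equilibrium about X: M_X = Σ(load moments about X) − R_Y·L = 207.3 − 25.99×3.9 = 106 kN·m.

M_X = 106 kN·m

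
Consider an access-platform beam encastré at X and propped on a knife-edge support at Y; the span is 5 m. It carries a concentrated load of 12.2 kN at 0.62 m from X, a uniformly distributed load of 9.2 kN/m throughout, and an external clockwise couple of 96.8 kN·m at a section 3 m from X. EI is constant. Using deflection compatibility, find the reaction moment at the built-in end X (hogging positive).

Choose R_Y as the redundant. The primary structure is the cantilever fixed at X.
Primary-structure tip deflection at Y by superposition:
  point load 12.2 at a = 0.62: Pa²(3L − a)/(6EI) = 11.24/EI
  UDL 9.2: wL⁴/(8EI) = 718.8/EI
  clockwise couple 96.8 at a = 3: M₀a(2L − a)/(2EI) = 1016/EI
  δ_0 = 1746/EI
Flexibility coefficient — unit upward force at Y: δ_{YY} = L³/(3EI) = 41.67/EI.
The prop prevents deflection at Y: R_Y = δ_0/δ_{YY} = 1746/41.67 = 41.91 kN.
Moment equilibrium about X: M_X = Σ(load moments about X) − R_Y·L = 219.4 − 41.91×5 = 9.797 kN·m.

M_X = 9.797 kN·m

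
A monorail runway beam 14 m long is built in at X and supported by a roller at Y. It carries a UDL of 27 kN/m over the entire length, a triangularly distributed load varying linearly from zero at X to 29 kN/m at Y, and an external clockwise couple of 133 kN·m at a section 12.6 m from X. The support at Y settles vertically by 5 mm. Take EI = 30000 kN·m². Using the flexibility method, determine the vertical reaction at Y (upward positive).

R_Y = 267.3 kN

Choose R_Y as the redundant. The primary structure is the cantilever fixed at X.
Free-end deflection of the primary structure under the applied loading (downward +):
  UDL 27: wL⁴/(8EI) = 129654/EI
  triangular load, peak 29 at the free end: 11w₀L⁴/(120EI) = 102123/EI
  clockwise couple 133 at a = 12.6: M₀a(2L − a)/(2EI) = 12904/EI
  δ_0 = 244680/EI
Tip deflection under a unit load at Y: L³/(3EI) = 914.7/EI.
With EI = 30000 kN·m²: δ_0 = 8.156 m and δ_{YY} = 0.030489 m/kN.
Compatibility — the beam at Y must follow the support down by 0.005 m: δ_0 − R_Y·δ_{YY} = 0.005, so R_Y = (8.156 − 0.005)/0.030489 = 267.3 kN.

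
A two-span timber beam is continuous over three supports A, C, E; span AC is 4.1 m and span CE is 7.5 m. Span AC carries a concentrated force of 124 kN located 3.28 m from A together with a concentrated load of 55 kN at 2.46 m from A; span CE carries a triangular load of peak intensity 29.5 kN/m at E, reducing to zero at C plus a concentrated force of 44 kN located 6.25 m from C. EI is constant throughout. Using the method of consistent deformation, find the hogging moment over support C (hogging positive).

Insert a hinge at C; M_C is the redundant, and each span becomes simply supported.
Discontinuity in slope at C on the released structure — sum the simple-span end rotations:
  span AC: point load 124 at a = 3.28: Pab(L + a)/(6LEI) = 100.1/EI
  span AC: point load 55 at a = 2.46: Pab(L + a)/(6LEI) = 59.17/EI
  span CE: triangular load, peak 29.5: 7w₀L³/(360EI) = 242/EI
  span CE: point load 44 at a = 6.25: Pab(L + b)/(6LEI) = 66.84/EI
  relative rotation θ_0 = (159.2 + 308.8)/EI = 468.1/EI
A unit hogging moment at C produces rotation L₁/(3EI) + L₂/(3EI) = 3.867/EI.
Slope continuity at C: θ_0 = M_C·3.867/EI, so M_C = 468.1/3.867 = 121 kN·m (hogging).

M_C = 121 kN·m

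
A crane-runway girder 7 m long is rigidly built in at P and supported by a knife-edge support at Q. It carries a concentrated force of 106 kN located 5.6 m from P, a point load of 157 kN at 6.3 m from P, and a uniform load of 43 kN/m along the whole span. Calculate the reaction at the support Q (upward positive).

Take the reaction at Q as the redundant and release it; the primary structure is a cantilever fixed at P.
Free-end deflection of the primary structure under the applied loading (downward +):
  point load 106 at a = 5.6: Pa²(3L − a)/(6EI) = 8532/EI
  point load 157 at a = 6.3: Pa²(3L − a)/(6EI) = 15267/EI
  UDL 43: wL⁴/(8EI) = 12905/EI
  δ_0 = 36704/EI
Tip deflection under a unit load at Q: L³/(3EI) = 114.3/EI.
The prop prevents deflection at Q: R_Q = δ_0/δ_{QQ} = 36704/114.3 = 321 kN.

R_Q = 321 kN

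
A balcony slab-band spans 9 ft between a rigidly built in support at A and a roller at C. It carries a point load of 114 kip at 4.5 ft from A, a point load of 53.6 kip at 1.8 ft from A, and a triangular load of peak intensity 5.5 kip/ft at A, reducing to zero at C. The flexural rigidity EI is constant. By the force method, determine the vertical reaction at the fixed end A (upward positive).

R_A = 148.8 kip

Remove the prop at C; the released (primary) structure is a cantilever built in at A.
Primary-structure tip deflection at C by superposition:
  point load 114 at a = 4.5: Pa²(3L − a)/(6EI) = 8657/EI
  point load 53.6 at a = 1.8: Pa²(3L − a)/(6EI) = 729.4/EI
  triangular load, peak 5.5 at the fixed end: w₀L⁴/(30EI) = 1203/EI
  δ_0 = 10589/EI
Flexibility coefficient — unit upward force at C: δ_{CC} = L³/(3EI) = 243/EI.
Compatibility at C: δ_0 − R_C·δ_{CC} = 0, so R_C = 10589/243 = 43.58 kip.
Vertical equilibrium: R_A = ΣP − R_C = 192.3 − 43.58 = 148.8 kip.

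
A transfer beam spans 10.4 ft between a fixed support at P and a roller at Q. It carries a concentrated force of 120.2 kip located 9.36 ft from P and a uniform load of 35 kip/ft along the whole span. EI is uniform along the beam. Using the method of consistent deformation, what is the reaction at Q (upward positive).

R_Q = 238.7 kip

Take the reaction at Q as the redundant and release it; the primary structure is a cantilever fixed at P.
Deflection at Q on the released cantilever, summing each load's contribution:
  point load 120.2 at a = 9.36: Pa²(3L − a)/(6EI) = 38332/EI
  UDL 35: wL⁴/(8EI) = 51181/EI
  δ_0 = 89513/EI
Tip deflection under a unit load at Q: L³/(3EI) = 375/EI.
The prop prevents deflection at Q: R_Q = δ_0/δ_{QQ} = 89513/375 = 238.7 kip.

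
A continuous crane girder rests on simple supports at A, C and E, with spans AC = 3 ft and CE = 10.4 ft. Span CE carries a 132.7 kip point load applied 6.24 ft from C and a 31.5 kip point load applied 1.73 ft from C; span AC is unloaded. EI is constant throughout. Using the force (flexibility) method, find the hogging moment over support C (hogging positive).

M_C = 212.3 kip·ft

Release continuity at C by inserting a hinge; the redundant is the internal moment M_C. The primary structure is two simply-supported spans AC and CE.
End slopes at the hinge C, treating each span as simply supported:
  span CE: point load 132.7 at a = 6.24: Pab(L + b)/(6LEI) = 803.8/EI
  span CE: point load 31.5 at a = 1.73: Pab(L + b)/(6LEI) = 144.4/EI
  relative rotation θ_0 = (0 + 948.2)/EI = 948.2/EI
A unit hogging moment at C produces rotation L₁/(3EI) + L₂/(3EI) = 4.467/EI.
Slope continuity at C: θ_0 = M_C·4.467/EI, so M_C = 948.2/4.467 = 212.3 kip·ft (hogging).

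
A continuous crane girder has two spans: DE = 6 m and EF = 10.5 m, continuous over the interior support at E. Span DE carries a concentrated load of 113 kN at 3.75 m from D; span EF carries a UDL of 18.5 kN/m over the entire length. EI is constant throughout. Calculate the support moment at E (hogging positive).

Insert a hinge at E; M_E is the redundant, and each span becomes simply supported.
Discontinuity in slope at E on the released structure — sum the simple-span end rotations:
  span DE: point load 113 at a = 3.75: Pab(L + a)/(6LEI) = 258.2/EI
  span EF: UDL 18.5: wL³/(24EI) = 892.3/EI
  relative rotation θ_0 = (258.2 + 892.3)/EI = 1151/EI
A unit hogging moment at E produces rotation L₁/(3EI) + L₂/(3EI) = 5.5/EI.
Slope continuity at E: θ_0 = M_E·5.5/EI, so M_E = 1151/5.5 = 209.2 kN·m (hogging).

M_E = 209.2 kN·m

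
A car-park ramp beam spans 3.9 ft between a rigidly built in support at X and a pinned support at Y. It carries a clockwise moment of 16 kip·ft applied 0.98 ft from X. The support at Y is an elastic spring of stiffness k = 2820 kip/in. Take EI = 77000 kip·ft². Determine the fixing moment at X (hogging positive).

Release the roller at Y. Primary structure: cantilever fixed at X.
Deflection at Y on the released cantilever, summing each load's contribution:
  clockwise couple 16 at a = 0.98: M₀a(2L − a)/(2EI) = 53.47/EI
Tip deflection under a unit load at Y: L³/(3EI) = 19.77/EI.
With EI = 77000 kip·ft²: δ_0 = 0.000694 ft and δ_{YY} = 0.000257 ft/kip.
Compatibility — the spring shortens by R_Y/k under the reaction it provides: δ_0 − R_Y·δ_{YY} = R_Y/k. With 1/k = 1/(2820×12) ft/kip = 0.00003 ft/kip, R_Y = δ_0 / (δ_{YY} + 1/k) = 0.000694 / (0.000257 + 0.00003) = 2.425 kip.
Moment equilibrium about X: M_X = Σ(load moments about X) − R_Y·L = 16 − 2.425×3.9 = 6.542 kip·ft.

M_X = 6.542 kip·ft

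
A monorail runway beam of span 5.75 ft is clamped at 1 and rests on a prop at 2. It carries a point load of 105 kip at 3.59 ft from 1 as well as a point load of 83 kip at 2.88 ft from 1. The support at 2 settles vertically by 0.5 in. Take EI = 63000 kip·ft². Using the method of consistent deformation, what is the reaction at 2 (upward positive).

Release the roller at 2. Primary structure: cantilever fixed at 1.
Free-end deflection of the primary structure under the applied loading (downward +):
  point load 105 at a = 3.59: Pa²(3L − a)/(6EI) = 3081/EI
  point load 83 at a = 2.88: Pa²(3L − a)/(6EI) = 1649/EI
  δ_0 = 4730/EI
Flexibility coefficient — unit upward force at 2: δ_{22} = L³/(3EI) = 63.37/EI.
With EI = 63000 kip·ft²: δ_0 = 0.075075 ft and δ_{22} = 0.001006 ft/kip.
Compatibility — the beam at 2 must follow the support down by 0.04167 ft: δ_0 − R_2·δ_{22} = 0.04167, so R_2 = (0.075075 − 0.04167)/0.001006 = 33.21 kip.

R_2 = 33.21 kip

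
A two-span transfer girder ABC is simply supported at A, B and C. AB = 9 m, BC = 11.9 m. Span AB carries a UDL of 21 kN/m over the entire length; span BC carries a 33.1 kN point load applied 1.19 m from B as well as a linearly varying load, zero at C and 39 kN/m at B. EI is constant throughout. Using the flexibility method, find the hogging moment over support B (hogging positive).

M_B = 320.4 kN·m

Release continuity at B by inserting a hinge; the redundant is the internal moment M_B. The primary structure is two simply-supported spans AB and BC.
Discontinuity in slope at B on the released structure — sum the simple-span end rotations:
  span AB: UDL 21: wL³/(24EI) = 637.9/EI
  span BC: point load 33.1 at a = 1.19: Pab(L + b)/(6LEI) = 133.6/EI
  span BC: triangular load, peak 39: w₀L³/(45EI) = 1460/EI
  relative rotation θ_0 = (637.9 + 1594)/EI = 2232/EI
A unit hogging moment at B produces rotation L₁/(3EI) + L₂/(3EI) = 6.967/EI.
Slope continuity at B: θ_0 = M_B·6.967/EI, so M_B = 2232/6.967 = 320.4 kN·m (hogging).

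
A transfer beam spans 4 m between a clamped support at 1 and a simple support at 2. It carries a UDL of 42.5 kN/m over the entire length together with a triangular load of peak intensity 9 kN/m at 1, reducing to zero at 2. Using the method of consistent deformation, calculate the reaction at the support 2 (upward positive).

R_2 = 67.35 kN

Choose R_2 as the redundant. The primary structure is the cantilever fixed at 1.
Free-end deflection of the primary structure under the applied loading (downward +):
  UDL 42.5: wL⁴/(8EI) = 1360/EI
  triangular load, peak 9 at the fixed end: w₀L⁴/(30EI) = 76.8/EI
  δ_0 = 1437/EI
Flexibility coefficient — unit upward force at 2: δ_{22} = L³/(3EI) = 21.33/EI.
Compatibility at 2: δ_0 − R_2·δ_{22} = 0, so R_2 = 1437/21.33 = 67.35 kN.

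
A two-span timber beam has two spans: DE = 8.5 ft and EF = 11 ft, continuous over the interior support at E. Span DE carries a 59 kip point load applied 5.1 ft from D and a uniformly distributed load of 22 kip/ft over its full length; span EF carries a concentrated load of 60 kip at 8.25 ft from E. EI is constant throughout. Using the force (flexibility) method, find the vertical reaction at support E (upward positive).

Release continuity at E by inserting a hinge; the redundant is the internal moment M_E. The primary structure is two simply-supported spans DE and EF.
Discontinuity in slope at E on the released structure — sum the simple-span end rotations:
  span DE: point load 59 at a = 5.1: Pab(L + a)/(6LEI) = 272.8/EI
  span DE: UDL 22: wL³/(24EI) = 562.9/EI
  span EF: point load 60 at a = 8.25: Pab(L + b)/(6LEI) = 283.6/EI
  relative rotation θ_0 = (835.8 + 283.6)/EI = 1119/EI
A unit hogging moment at E produces rotation L₁/(3EI) + L₂/(3EI) = 6.5/EI.
Slope continuity at E: θ_0 = M_E·6.5/EI, so M_E = 1119/6.5 = 172.2 kip·ft (hogging).
Span DE, ΣM about D with M_E applied at E: R_E^{DE}·8.5 = 1096 + 172.2, so R_E^{DE} = 149.2 kip and R_D = 246 − 149.2 = 96.84 kip.
Span EF, ΣM about F: R_E^{EF}·11 = 165 + 172.2, so R_E^{EF} = 30.66 kip and R_F = 60 − 30.66 = 29.34 kip.
R_E = 149.2 + 30.66 = 179.8 kip.

R_E = 179.8 kip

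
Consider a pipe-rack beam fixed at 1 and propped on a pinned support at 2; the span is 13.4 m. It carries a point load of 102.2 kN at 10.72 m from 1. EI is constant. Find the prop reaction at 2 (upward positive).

R_2 = 71.95 kN

Choose R_2 as the redundant. The primary structure is the cantilever fixed at 1.
Deflection at 2 on the released cantilever, summing each load's contribution:
  point load 102.2 at a = 10.72: Pa²(3L − a)/(6EI) = 57705/EI
Flexibility coefficient — unit upward force at 2: δ_{22} = L³/(3EI) = 802/EI.
The prop prevents deflection at 2: R_2 = δ_0/δ_{22} = 57705/802 = 71.95 kN.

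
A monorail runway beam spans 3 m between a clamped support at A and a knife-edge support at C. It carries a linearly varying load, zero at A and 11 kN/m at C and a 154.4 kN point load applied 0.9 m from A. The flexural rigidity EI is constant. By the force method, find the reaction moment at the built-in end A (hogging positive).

Choose R_C as the redundant. The primary structure is the cantilever fixed at A.
Primary-structure tip deflection at C by superposition:
  triangular load, peak 11 at the free end: 11w₀L⁴/(120EI) = 81.67/EI
  point load 154.4 at a = 0.9: Pa²(3L − a)/(6EI) = 168.8/EI
  δ_0 = 250.5/EI
Tip deflection under a unit load at C: L³/(3EI) = 9/EI.
The prop prevents deflection at C: R_C = δ_0/δ_{CC} = 250.5/9 = 27.83 kN.
Moment equilibrium about A: M_A = Σ(load moments about A) − R_C·L = 172 − 27.83×3 = 88.46 kN·m.

M_A = 88.46 kN·m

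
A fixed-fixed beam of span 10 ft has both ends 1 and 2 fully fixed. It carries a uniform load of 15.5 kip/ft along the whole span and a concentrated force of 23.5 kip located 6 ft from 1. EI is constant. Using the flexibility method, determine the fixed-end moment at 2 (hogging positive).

Release both end moments; the primary structure is a simply-supported span 12 with redundants M_1 and M_2.
Simple-span end rotations at 1 and 2 under the given loads:
  at 1: UDL 15.5: wL³/(24EI) = 645.8/EI
  at 2: UDL 15.5: wL³/(24EI) = 645.8/EI
  at 1: point load 23.5 at a = 6: Pab(L + b)/(6LEI) = 131.6/EI
  at 2: point load 23.5 at a = 6: Pab(L + a)/(6LEI) = 150.4/EI
  θ_10 = 777.4/EI,  θ_20 = 796.2/EI
Flexibility coefficients: a unit moment at one end gives L/(3EI) there and L/(6EI) at the far end, so f₁₁ = f₂₂ = 3.333/EI and f₁₂ = f₂₁ = 1.667/EI.
Compatibility — zero rotation at each built-in end:
  3.333 M_1 + 1.667 M_2 = 777.4
  1.667 M_1 + 3.333 M_2 = 796.2
Solving the pair gives M_1 = 151.7 kip·ft and M_2 = 163 kip·ft (hogging).

M_2 = 163 kip·ft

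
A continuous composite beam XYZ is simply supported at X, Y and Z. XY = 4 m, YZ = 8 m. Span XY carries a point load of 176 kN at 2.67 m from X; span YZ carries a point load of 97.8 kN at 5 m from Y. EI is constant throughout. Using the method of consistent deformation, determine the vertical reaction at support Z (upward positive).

R_Z = 45.19 kN

Insert a hinge at Y; M_Y is the redundant, and each span becomes simply supported.
End slopes at the hinge Y, treating each span as simply supported:
  span XY: point load 176 at a = 2.67: Pab(L + a)/(6LEI) = 173.7/EI
  span YZ: point load 97.8 at a = 5: Pab(L + b)/(6LEI) = 336.2/EI
  relative rotation θ_0 = (173.7 + 336.2)/EI = 509.9/EI
A unit hogging moment at Y produces rotation L₁/(3EI) + L₂/(3EI) = 4/EI.
Slope continuity at Y: θ_0 = M_Y·4/EI, so M_Y = 509.9/4 = 127.5 kN·m (hogging).
Span YZ, ΣM about Z: R_Y^{YZ}·8 = 293.4 + 127.5, so R_Y^{YZ} = 52.61 kN and R_Z = 97.8 − 52.61 = 45.19 kN.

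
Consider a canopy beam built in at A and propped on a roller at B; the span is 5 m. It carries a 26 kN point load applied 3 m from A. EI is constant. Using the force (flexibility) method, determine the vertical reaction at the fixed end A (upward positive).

R_A = 14.77 kN

Take the reaction at B as the redundant and release it; the primary structure is a cantilever fixed at A.
Downward deflection at the released point B due to the loads:
  point load 26 at a = 3: Pa²(3L − a)/(6EI) = 468/EI
Flexibility coefficient — unit upward force at B: δ_{BB} = L³/(3EI) = 41.67/EI.
The prop prevents deflection at B: R_B = δ_0/δ_{BB} = 468/41.67 = 11.23 kN.
Vertical equilibrium: R_A = ΣP − R_B = 26 − 11.23 = 14.77 kN.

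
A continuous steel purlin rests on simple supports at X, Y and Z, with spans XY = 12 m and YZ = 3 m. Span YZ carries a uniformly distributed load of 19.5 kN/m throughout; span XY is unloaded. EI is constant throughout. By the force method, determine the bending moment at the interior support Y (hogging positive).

Insert a hinge at Y; M_Y is the redundant, and each span becomes simply supported.
Rotations at Y on the released spans (each span's end-slope, ×1/EI):
  span YZ: UDL 19.5: wL³/(24EI) = 21.94/EI
  relative rotation θ_0 = (0 + 21.94)/EI = 21.94/EI
A unit hogging moment at Y produces rotation L₁/(3EI) + L₂/(3EI) = 5/EI.
Compatibility: M_Y·(L₁+L₂)/(3EI) = θ_0, giving M_Y = 4.388 kN·m (hogging).

M_Y = 4.388 kN·m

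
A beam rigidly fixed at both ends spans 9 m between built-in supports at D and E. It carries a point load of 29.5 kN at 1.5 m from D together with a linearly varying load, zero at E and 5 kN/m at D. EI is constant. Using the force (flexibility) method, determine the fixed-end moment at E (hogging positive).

M_E = 19.65 kN·m

Release both end moments; the primary structure is a simply-supported span DE with redundants M_D and M_E.
End rotations of the released simple span under the applied load (×1/EI):
  at D: point load 29.5 at a = 1.5: Pab(L + b)/(6LEI) = 101.4/EI
  at E: point load 29.5 at a = 1.5: Pab(L + a)/(6LEI) = 64.53/EI
  at D: triangular load, peak 5: w₀L³/(45EI) = 81/EI
  at E: triangular load, peak 5: 7w₀L³/(360EI) = 70.88/EI
  θ_D0 = 182.4/EI,  θ_E0 = 135.4/EI
Flexibility coefficients: a unit moment at one end gives L/(3EI) there and L/(6EI) at the far end, so f₁₁ = f₂₂ = 3/EI and f₁₂ = f₂₁ = 1.5/EI.
Compatibility — zero rotation at each built-in end:
  3 M_D + 1.5 M_E = 182.4
  1.5 M_D + 3 M_E = 135.4
Solving the pair gives M_D = 50.98 kN·m and M_E = 19.65 kN·m (hogging).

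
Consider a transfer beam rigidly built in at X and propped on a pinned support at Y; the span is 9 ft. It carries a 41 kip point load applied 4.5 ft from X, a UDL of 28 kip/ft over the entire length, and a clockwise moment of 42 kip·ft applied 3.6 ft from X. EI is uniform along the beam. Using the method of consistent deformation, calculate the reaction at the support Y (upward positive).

R_Y = 111.8 kip

Choose R_Y as the redundant. The primary structure is the cantilever fixed at X.
Free-end deflection of the primary structure under the applied loading (downward +):
  point load 41 at a = 4.5: Pa²(3L − a)/(6EI) = 3113/EI
  UDL 28: wL⁴/(8EI) = 22964/EI
  clockwise couple 42 at a = 3.6: M₀a(2L − a)/(2EI) = 1089/EI
  δ_0 = 27166/EI
Flexibility coefficient — unit upward force at Y: δ_{YY} = L³/(3EI) = 243/EI.
The prop prevents deflection at Y: R_Y = δ_0/δ_{YY} = 27166/243 = 111.8 kip.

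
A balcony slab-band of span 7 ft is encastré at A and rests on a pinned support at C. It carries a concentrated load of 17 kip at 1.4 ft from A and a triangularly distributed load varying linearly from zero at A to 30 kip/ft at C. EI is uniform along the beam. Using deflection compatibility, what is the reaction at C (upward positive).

Take the reaction at C as the redundant and release it; the primary structure is a cantilever fixed at A.
Free-end deflection of the primary structure under the applied loading (downward +):
  point load 17 at a = 1.4: Pa²(3L − a)/(6EI) = 108.8/EI
  triangular load, peak 30 at the free end: 11w₀L⁴/(120EI) = 6603/EI
  δ_0 = 6712/EI
Tip deflection under a unit load at C: L³/(3EI) = 114.3/EI.
Compatibility at C: δ_0 − R_C·δ_{CC} = 0, so R_C = 6712/114.3 = 58.7 kip.

R_C = 58.7 kip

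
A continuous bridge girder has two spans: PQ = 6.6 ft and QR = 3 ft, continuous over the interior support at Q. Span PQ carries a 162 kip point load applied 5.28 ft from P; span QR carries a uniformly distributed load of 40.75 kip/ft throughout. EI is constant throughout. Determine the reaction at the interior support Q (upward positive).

R_Q = 249 kip

Take M_Q as the redundant. Released structure: two simple spans PQ and QR with a hinge at Q.
Discontinuity in slope at Q on the released structure — sum the simple-span end rotations:
  span PQ: point load 162 at a = 5.28: Pab(L + a)/(6LEI) = 338.7/EI
  span QR: UDL 40.75: wL³/(24EI) = 45.84/EI
  relative rotation θ_0 = (338.7 + 45.84)/EI = 384.6/EI
A unit hogging moment at Q produces rotation L₁/(3EI) + L₂/(3EI) = 3.2/EI.
Slope continuity at Q: θ_0 = M_Q·3.2/EI, so M_Q = 384.6/3.2 = 120.2 kip·ft (hogging).
Span PQ, ΣM about P with M_Q applied at Q: R_Q^{PQ}·6.6 = 855.4 + 120.2, so R_Q^{PQ} = 147.8 kip and R_P = 162 − 147.8 = 14.19 kip.
Span QR, ΣM about R: R_Q^{QR}·3 = 183.4 + 120.2, so R_Q^{QR} = 101.2 kip and R_R = 122.2 − 101.2 = 21.07 kip.
R_Q = 147.8 + 101.2 = 249 kip.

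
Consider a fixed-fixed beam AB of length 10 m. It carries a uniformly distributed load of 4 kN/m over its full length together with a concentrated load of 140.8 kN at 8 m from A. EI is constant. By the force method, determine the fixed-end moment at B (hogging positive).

Release both end moments; the primary structure is a simply-supported span AB with redundants M_A and M_B.
On the primary (simply-supported) span, the end slopes from the loading are:
  at A: UDL 4: wL³/(24EI) = 166.7/EI
  at B: UDL 4: wL³/(24EI) = 166.7/EI
  at A: point load 140.8 at a = 8: Pab(L + b)/(6LEI) = 450.6/EI
  at B: point load 140.8 at a = 8: Pab(L + a)/(6LEI) = 675.8/EI
  θ_A0 = 617.2/EI,  θ_B0 = 842.5/EI
Flexibility coefficients: a unit moment at one end gives L/(3EI) there and L/(6EI) at the far end, so f₁₁ = f₂₂ = 3.333/EI and f₁₂ = f₂₁ = 1.667/EI.
Compatibility — zero rotation at each built-in end:
  3.333 M_A + 1.667 M_B = 617.2
  1.667 M_A + 3.333 M_B = 842.5
Solving the pair gives M_A = 78.39 kN·m and M_B = 213.6 kN·m (hogging).

M_B = 213.6 kN·m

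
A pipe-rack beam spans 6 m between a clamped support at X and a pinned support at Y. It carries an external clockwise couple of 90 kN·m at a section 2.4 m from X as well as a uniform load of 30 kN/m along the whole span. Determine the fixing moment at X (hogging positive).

M_X = 138.6 kN·m

Take the reaction at Y as the redundant and release it; the primary structure is a cantilever fixed at X.
Free-end deflection of the primary structure under the applied loading (downward +):
  clockwise couple 90 at a = 2.4: M₀a(2L − a)/(2EI) = 1037/EI
  UDL 30: wL⁴/(8EI) = 4860/EI
  δ_0 = 5897/EI
Tip deflection under a unit load at Y: L³/(3EI) = 72/EI.
Compatibility at Y: δ_0 − R_Y·δ_{YY} = 0, so R_Y = 5897/72 = 81.9 kN.
Moment equilibrium about X: M_X = Σ(load moments about X) − R_Y·L = 630 − 81.9×6 = 138.6 kN·m.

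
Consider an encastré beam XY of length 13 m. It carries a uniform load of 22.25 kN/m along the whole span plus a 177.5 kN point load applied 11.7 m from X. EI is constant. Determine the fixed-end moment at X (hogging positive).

Take the two fixed-end moments M_X, M_Y as redundants; the released structure is the simple span XY.
Simple-span end rotations at X and Y under the given loads:
  at X: UDL 22.25: wL³/(24EI) = 2037/EI
  at Y: UDL 22.25: wL³/(24EI) = 2037/EI
  at X: point load 177.5 at a = 11.7: Pab(L + b)/(6LEI) = 495/EI
  at Y: point load 177.5 at a = 11.7: Pab(L + a)/(6LEI) = 854.9/EI
  θ_X0 = 2532/EI,  θ_Y0 = 2892/EI
Flexibility coefficients: a unit moment at one end gives L/(3EI) there and L/(6EI) at the far end, so f₁₁ = f₂₂ = 4.333/EI and f₁₂ = f₂₁ = 2.167/EI.
Compatibility — zero rotation at each built-in end:
  4.333 M_X + 2.167 M_Y = 2532
  2.167 M_X + 4.333 M_Y = 2892
Solving the pair gives M_X = 334.1 kN·m and M_Y = 500.3 kN·m (hogging).

M_X = 334.1 kN·m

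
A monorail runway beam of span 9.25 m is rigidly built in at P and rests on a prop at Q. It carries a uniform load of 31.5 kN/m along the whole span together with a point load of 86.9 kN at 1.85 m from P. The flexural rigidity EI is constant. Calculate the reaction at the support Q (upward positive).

Choose R_Q as the redundant. The primary structure is the cantilever fixed at P.
Free-end deflection of the primary structure under the applied loading (downward +):
  UDL 31.5: wL⁴/(8EI) = 28826/EI
  point load 86.9 at a = 1.85: Pa²(3L − a)/(6EI) = 1284/EI
  δ_0 = 30110/EI
Tip deflection under a unit load at Q: L³/(3EI) = 263.8/EI.
Compatibility at Q: δ_0 − R_Q·δ_{QQ} = 0, so R_Q = 30110/263.8 = 114.1 kN.

R_Q = 114.1 kN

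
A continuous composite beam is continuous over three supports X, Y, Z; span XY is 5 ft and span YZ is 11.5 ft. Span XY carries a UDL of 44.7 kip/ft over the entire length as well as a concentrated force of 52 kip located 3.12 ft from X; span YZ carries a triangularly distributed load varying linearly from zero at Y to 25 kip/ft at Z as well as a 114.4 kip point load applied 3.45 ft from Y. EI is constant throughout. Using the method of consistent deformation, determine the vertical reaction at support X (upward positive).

Insert a hinge at Y; M_Y is the redundant, and each span becomes simply supported.
End slopes at the hinge Y, treating each span as simply supported:
  span XY: UDL 44.7: wL³/(24EI) = 232.8/EI
  span XY: point load 52 at a = 3.12: Pab(L + a)/(6LEI) = 82.56/EI
  span YZ: triangular load, peak 25: 7w₀L³/(360EI) = 739.3/EI
  span YZ: point load 114.4 at a = 3.45: Pab(L + b)/(6LEI) = 900.2/EI
  relative rotation θ_0 = (315.4 + 1640)/EI = 1955/EI
A unit hogging moment at Y produces rotation L₁/(3EI) + L₂/(3EI) = 5.5/EI.
Compatibility: M_Y·(L₁+L₂)/(3EI) = θ_0, giving M_Y = 355.4 kip·ft (hogging).
Span XY, ΣM about X with M_Y applied at Y: R_Y^{XY}·5 = 721 + 355.4, so R_Y^{XY} = 215.3 kip and R_X = 275.5 − 215.3 = 60.22 kip.

R_X = 60.22 kip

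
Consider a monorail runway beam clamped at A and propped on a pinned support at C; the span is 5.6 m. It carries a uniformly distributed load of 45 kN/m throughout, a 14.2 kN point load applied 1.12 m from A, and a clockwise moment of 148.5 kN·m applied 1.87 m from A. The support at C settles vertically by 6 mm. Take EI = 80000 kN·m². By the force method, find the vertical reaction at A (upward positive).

Take the reaction at C as the redundant and release it; the primary structure is a cantilever fixed at A.
Free-end deflection of the primary structure under the applied loading (downward +):
  UDL 45: wL⁴/(8EI) = 5532/EI
  point load 14.2 at a = 1.12: Pa²(3L − a)/(6EI) = 46.55/EI
  clockwise couple 148.5 at a = 1.87: M₀a(2L − a)/(2EI) = 1295/EI
  δ_0 = 6874/EI
Flexibility coefficient — unit upward force at C: δ_{CC} = L³/(3EI) = 58.54/EI.
With EI = 80000 kN·m²: δ_0 = 0.085924 m and δ_{CC} = 0.000732 m/kN.
Compatibility — the beam at C must follow the support down by 0.006 m: δ_0 − R_C·δ_{CC} = 0.006, so R_C = (0.085924 − 0.006)/0.000732 = 109.2 kN.
Vertical equilibrium: R_A = ΣP − R_C = 266.2 − 109.2 = 157 kN.

R_A = 157 kN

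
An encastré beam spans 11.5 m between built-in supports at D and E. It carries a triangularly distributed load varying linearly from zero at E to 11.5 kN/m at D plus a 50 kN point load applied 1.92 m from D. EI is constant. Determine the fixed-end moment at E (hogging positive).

Release both end moments; the primary structure is a simply-supported span DE with redundants M_D and M_E.
End rotations of the released simple span under the applied load (×1/EI):
  at D: triangular load, peak 11.5: w₀L³/(45EI) = 388.7/EI
  at E: triangular load, peak 11.5: 7w₀L³/(360EI) = 340.1/EI
  at D: point load 50 at a = 1.92: Pab(L + b)/(6LEI) = 281/EI
  at E: point load 50 at a = 1.92: Pab(L + a)/(6LEI) = 178.9/EI
  θ_D0 = 669.6/EI,  θ_E0 = 519/EI
Flexibility coefficients: a unit moment at one end gives L/(3EI) there and L/(6EI) at the far end, so f₁₁ = f₂₂ = 3.833/EI and f₁₂ = f₂₁ = 1.917/EI.
Compatibility — zero rotation at each built-in end:
  3.833 M_D + 1.917 M_E = 669.6
  1.917 M_D + 3.833 M_E = 519
Solving the pair gives M_D = 142.7 kN·m and M_E = 64.05 kN·m (hogging).

M_E = 64.05 kN·m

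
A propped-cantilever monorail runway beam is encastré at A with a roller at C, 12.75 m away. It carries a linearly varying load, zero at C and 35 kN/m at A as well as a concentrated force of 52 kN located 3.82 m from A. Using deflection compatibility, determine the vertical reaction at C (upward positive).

R_C = 50.93 kN

Release the roller at C. Primary structure: cantilever fixed at A.
Free-end deflection of the primary structure under the applied loading (downward +):
  triangular load, peak 35 at the fixed end: w₀L⁴/(30EI) = 30831/EI
  point load 52 at a = 3.82: Pa²(3L − a)/(6EI) = 4354/EI
  δ_0 = 35185/EI
Tip deflection under a unit load at C: L³/(3EI) = 690.9/EI.
The prop prevents deflection at C: R_C = δ_0/δ_{CC} = 35185/690.9 = 50.93 kN.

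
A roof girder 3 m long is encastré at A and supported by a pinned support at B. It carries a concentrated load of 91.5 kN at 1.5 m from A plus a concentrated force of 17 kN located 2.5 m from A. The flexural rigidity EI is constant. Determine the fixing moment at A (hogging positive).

Remove the prop at B; the released (primary) structure is a cantilever built in at A.
Free-end deflection of the primary structure under the applied loading (downward +):
  point load 91.5 at a = 1.5: Pa²(3L − a)/(6EI) = 257.3/EI
  point load 17 at a = 2.5: Pa²(3L − a)/(6EI) = 115.1/EI
  δ_0 = 372.4/EI
Tip deflection under a unit load at B: L³/(3EI) = 9/EI.
The prop prevents deflection at B: R_B = δ_0/δ_{BB} = 372.4/9 = 41.38 kN.
Moment equilibrium about A: M_A = Σ(load moments about A) − R_B·L = 179.8 − 41.38×3 = 55.6 kN·m.

M_A = 55.6 kN·m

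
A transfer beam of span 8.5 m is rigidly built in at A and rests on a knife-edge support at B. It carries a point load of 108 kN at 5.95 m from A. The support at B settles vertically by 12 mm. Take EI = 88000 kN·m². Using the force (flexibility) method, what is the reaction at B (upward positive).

Choose R_B as the redundant. The primary structure is the cantilever fixed at A.
Primary-structure tip deflection at B by superposition:
  point load 108 at a = 5.95: Pa²(3L − a)/(6EI) = 12458/EI
Flexibility coefficient — unit upward force at B: δ_{BB} = L³/(3EI) = 204.7/EI.
With EI = 88000 kN·m²: δ_0 = 0.14157 m and δ_{BB} = 0.002326 m/kN.
Compatibility — the beam at B must follow the support down by 0.012 m: δ_0 − R_B·δ_{BB} = 0.012, so R_B = (0.14157 − 0.012)/0.002326 = 55.7 kN.

R_B = 55.7 kN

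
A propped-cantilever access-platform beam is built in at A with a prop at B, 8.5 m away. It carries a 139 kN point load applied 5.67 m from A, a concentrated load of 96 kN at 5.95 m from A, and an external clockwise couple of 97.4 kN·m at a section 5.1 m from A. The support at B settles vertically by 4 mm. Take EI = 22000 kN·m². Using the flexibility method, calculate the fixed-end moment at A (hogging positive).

M_A = 264.6 kN·m

Release the roller at B. Primary structure: cantilever fixed at A.
Free-end deflection of the primary structure under the applied loading (downward +):
  point load 139 at a = 5.67: Pa²(3L − a)/(6EI) = 14769/EI
  point load 96 at a = 5.95: Pa²(3L − a)/(6EI) = 11074/EI
  clockwise couple 97.4 at a = 5.1: M₀a(2L − a)/(2EI) = 2956/EI
  δ_0 = 28799/EI
Tip deflection under a unit load at B: L³/(3EI) = 204.7/EI.
With EI = 22000 kN·m²: δ_0 = 1.309 m and δ_{BB} = 0.009305 m/kN.
Compatibility — the beam at B must follow the support down by 0.004 m: δ_0 − R_B·δ_{BB} = 0.004, so R_B = (1.309 − 0.004)/0.009305 = 140.3 kN.
Moment equilibrium about A: M_A = Σ(load moments about A) − R_B·L = 1457 − 140.3×8.5 = 264.6 kN·m.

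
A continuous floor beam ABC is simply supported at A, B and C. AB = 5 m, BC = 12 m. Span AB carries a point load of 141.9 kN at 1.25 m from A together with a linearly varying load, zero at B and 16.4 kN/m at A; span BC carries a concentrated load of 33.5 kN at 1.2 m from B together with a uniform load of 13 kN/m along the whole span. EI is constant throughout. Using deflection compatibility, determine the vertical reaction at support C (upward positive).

R_C = 62.94 kN

Insert a hinge at B; M_B is the redundant, and each span becomes simply supported.
Rotations at B on the released spans (each span's end-slope, ×1/EI):
  span AB: point load 141.9 at a = 1.25: Pab(L + a)/(6LEI) = 138.6/EI
  span AB: triangular load, peak 16.4: 7w₀L³/(360EI) = 39.86/EI
  span BC: point load 33.5 at a = 1.2: Pab(L + b)/(6LEI) = 137.5/EI
  span BC: UDL 13: wL³/(24EI) = 936/EI
  relative rotation θ_0 = (178.4 + 1073)/EI = 1252/EI
A unit hogging moment at B produces rotation L₁/(3EI) + L₂/(3EI) = 5.667/EI.
Compatibility: M_B·(L₁+L₂)/(3EI) = θ_0, giving M_B = 220.9 kN·m (hogging).
Span BC, ΣM about C: R_B^{BC}·12 = 1298 + 220.9, so R_B^{BC} = 126.6 kN and R_C = 189.5 − 126.6 = 62.94 kN.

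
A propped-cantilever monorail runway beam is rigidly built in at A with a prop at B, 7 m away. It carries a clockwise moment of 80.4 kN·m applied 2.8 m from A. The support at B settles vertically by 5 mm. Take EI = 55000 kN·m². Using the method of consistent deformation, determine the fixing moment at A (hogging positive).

Release the roller at B. Primary structure: cantilever fixed at A.
Deflection at B on the released cantilever, summing each load's contribution:
  clockwise couple 80.4 at a = 2.8: M₀a(2L − a)/(2EI) = 1261/EI
Tip deflection under a unit load at B: L³/(3EI) = 114.3/EI.
With EI = 55000 kN·m²: δ_0 = 0.022921 m and δ_{BB} = 0.002079 m/kN.
Compatibility — the beam at B must follow the support down by 0.005 m: δ_0 − R_B·δ_{BB} = 0.005, so R_B = (0.022921 − 0.005)/0.002079 = 8.621 kN.
Moment equilibrium about A: M_A = Σ(load moments about A) − R_B·L = 80.4 − 8.621×7 = 20.05 kN·m.

M_A = 20.05 kN·m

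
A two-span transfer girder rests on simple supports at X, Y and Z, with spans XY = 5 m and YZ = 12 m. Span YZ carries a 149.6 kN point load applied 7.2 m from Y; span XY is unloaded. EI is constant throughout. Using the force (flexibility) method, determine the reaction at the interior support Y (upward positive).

Release continuity at Y by inserting a hinge; the redundant is the internal moment M_Y. The primary structure is two simply-supported spans XY and YZ.
End slopes at the hinge Y, treating each span as simply supported:
  span YZ: point load 149.6 at a = 7.2: Pab(L + b)/(6LEI) = 1206/EI
  relative rotation θ_0 = (0 + 1206)/EI = 1206/EI
A unit hogging moment at Y produces rotation L₁/(3EI) + L₂/(3EI) = 5.667/EI.
Compatibility: M_Y·(L₁+L₂)/(3EI) = θ_0, giving M_Y = 212.9 kN·m (hogging).
Span XY, ΣM about X with M_Y applied at Y: R_Y^{XY}·5 = 0 + 212.9, so R_Y^{XY} = 42.58 kN and R_X = 0 − 42.58 = -42.58 kN.
Span YZ, ΣM about Z: R_Y^{YZ}·12 = 718.1 + 212.9, so R_Y^{YZ} = 77.58 kN and R_Z = 149.6 − 77.58 = 72.02 kN.
R_Y = 42.58 + 77.58 = 120.2 kN.

R_Y = 120.2 kN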